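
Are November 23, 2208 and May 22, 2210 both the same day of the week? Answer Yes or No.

No

From Nov 23, 2208 to May 22, 2210 is 545 days.
545 mod 7 = 6, so they are different weekdays.
(Nov 23, 2208 is a Wednesday; May 22, 2210 is a Tuesday.)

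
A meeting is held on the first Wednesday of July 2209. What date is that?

July 5, 2209

July 1, 2209 is a Saturday.
The first Wednesday is therefore July 5 (4 days later).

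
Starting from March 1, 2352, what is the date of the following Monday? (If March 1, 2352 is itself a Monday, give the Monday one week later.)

Mar 1, 2352 is a Saturday.
From Saturday to the next Monday is 2 days.
Mar 1, 2352 + 2 = Mar 3, 2352.

March 3, 2352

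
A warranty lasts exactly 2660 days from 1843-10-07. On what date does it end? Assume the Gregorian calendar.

+366 (one year; includes Feb 29, 1844) → Oct 7, 1844 (2294 left).
+365 (one year) → Oct 7, 1845 (1929 left).
+365 (one year) → Oct 7, 1846 (1564 left).
+365 (one year) → Oct 7, 1847 (1199 left).
+366 (one year; includes Feb 29, 1848) → Oct 7, 1848 (833 left).
+365 (one year) → Oct 7, 1849 (468 left).
+365 (one year) → Oct 7, 1850 (103 left).
Oct has 31 days: +25 → Nov 1, 1850 (78 left).
Nov has 30 days: +30 → Dec 1, 1850 (48 left).
Dec has 31 days: +31 → Jan 1, 1851 (17 left).
+17 → Jan 18, 1851.

January 18, 1851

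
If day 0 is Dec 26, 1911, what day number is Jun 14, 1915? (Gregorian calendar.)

1266

Dec 26, 1911 → Dec 26, 1912: 366 days (Feb 29, 1912 is in that span).
Dec 26, 1912 → Dec 26, 1913: 365 days.
Dec 26, 1913 → Dec 26, 1914: 365 days.
Dec 26, 1914 → Jan 26, 1915: 31 days (December has 31).
Jan 26, 1915 → Feb 26, 1915: 31 days (January has 31).
Feb 26, 1915 → Mar 26, 1915: 28 days (February has 28).
Mar 26, 1915 → Apr 26, 1915: 31 days (March has 31).
Apr 26, 1915 → May 26, 1915: 30 days (April has 30).
May 26, 1915 → Jun 14, 1915: 19 days.
Total: 1266 days.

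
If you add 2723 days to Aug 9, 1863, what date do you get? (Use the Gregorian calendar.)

January 22, 1871

+366 (one year; includes Feb 29, 1864) → Aug 9, 1864 (2357 left).
+365 (one year) → Aug 9, 1865 (1992 left).
+365 (one year) → Aug 9, 1866 (1627 left).
+365 (one year) → Aug 9, 1867 (1262 left).
+366 (one year; includes Feb 29, 1868) → Aug 9, 1868 (896 left).
+365 (one year) → Aug 9, 1869 (531 left).
+365 (one year) → Aug 9, 1870 (166 left).
Aug has 31 days: +23 → Sep 1, 1870 (143 left).
Sep has 30 days: +30 → Oct 1, 1870 (113 left).
Oct has 31 days: +31 → Nov 1, 1870 (82 left).
Nov has 30 days: +30 → Dec 1, 1870 (52 left).
Dec has 31 days: +31 → Jan 1, 1871 (21 left).
+21 → Jan 22, 1871.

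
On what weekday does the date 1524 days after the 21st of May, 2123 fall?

Wednesday

May 21, 2123 is a Friday.
1524 mod 7 = 5, so 1524 days after a Friday is Friday + 5 = Wednesday.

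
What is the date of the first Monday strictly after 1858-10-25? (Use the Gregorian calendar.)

November 1, 1858

Oct 25, 1858 is a Monday.
From Monday to the next Monday is 7 days.
Oct 25, 1858 + 7 = Nov 1, 1858.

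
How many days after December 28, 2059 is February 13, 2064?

Dec 28, 2059 → Dec 28, 2060: 366 days (Feb 29, 2060 is in that span).
Dec 28, 2060 → Dec 28, 2061: 365 days.
Dec 28, 2061 → Dec 28, 2062: 365 days.
Dec 28, 2062 → Dec 28, 2063: 365 days.
Dec 28, 2063 → Jan 28, 2064: 31 days (December has 31).
Jan 28, 2064 → Feb 13, 2064: 16 days.
Total: 1508 days.

1508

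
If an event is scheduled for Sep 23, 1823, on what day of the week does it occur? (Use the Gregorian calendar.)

Tuesday

January 1, 1823 is a Wednesday.
Jan 1, 1823 → Feb 1, 1823: 31 days (January has 31).
Feb 1, 1823 → Mar 1, 1823: 28 days (February has 28).
Mar 1, 1823 → Apr 1, 1823: 31 days (March has 31).
Apr 1, 1823 → May 1, 1823: 30 days (April has 30).
May 1, 1823 → Jun 1, 1823: 31 days (May has 31).
Jun 1, 1823 → Jul 1, 1823: 30 days (June has 30).
Jul 1, 1823 → Aug 1, 1823: 31 days (July has 31).
Aug 1, 1823 → Sep 1, 1823: 31 days (August has 31).
Sep 1, 1823 → Sep 23, 1823: 22 days.
Total: 265 days.
265 mod 7 = 6, so Wednesday + 6 = Tuesday.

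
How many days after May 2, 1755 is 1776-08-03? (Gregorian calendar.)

May 2, 1755 → May 2, 1756: 366 days (Feb 29, 1756 is in that span).
May 2, 1756 → May 2, 1757: 365 days.
May 2, 1757 → May 2, 1758: 365 days.
May 2, 1758 → May 2, 1759: 365 days.
May 2, 1759 → May 2, 1760: 366 days (Feb 29, 1760 is in that span).
May 2, 1760 → May 2, 1761: 365 days.
May 2, 1761 → May 2, 1762: 365 days.
May 2, 1762 → May 2, 1763: 365 days.
May 2, 1763 → May 2, 1764: 366 days (Feb 29, 1764 is in that span).
May 2, 1764 → May 2, 1765: 365 days.
May 2, 1765 → May 2, 1766: 365 days.
May 2, 1766 → May 2, 1767: 365 days.
May 2, 1767 → May 2, 1768: 366 days (Feb 29, 1768 is in that span).
May 2, 1768 → May 2, 1769: 365 days.
May 2, 1769 → May 2, 1770: 365 days.
May 2, 1770 → May 2, 1771: 365 days.
May 2, 1771 → May 2, 1772: 366 days (Feb 29, 1772 is in that span).
May 2, 1772 → May 2, 1773: 365 days.
May 2, 1773 → May 2, 1774: 365 days.
May 2, 1774 → May 2, 1775: 365 days.
May 2, 1775 → May 2, 1776: 366 days (Feb 29, 1776 is in that span).
May 2, 1776 → Jun 2, 1776: 31 days (May has 31).
Jun 2, 1776 → Jul 2, 1776: 30 days (June has 30).
Jul 2, 1776 → Aug 2, 1776: 31 days (July has 31).
Aug 2, 1776 → Aug 3, 1776: 1 days.
Total: 7764 days.

7764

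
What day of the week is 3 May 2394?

Doomsday rule: the anchor day for the 2300s is Wednesday. For year 94: 94÷12 = 7 r 10, and 10÷4 = 2, so 7+10+2 = 19.
Wednesday + 19 ≡ Monday — that's 2394's doomsday.
In May the doomsday date is May 9.
May 3 is 6 days before May 9; 6 mod 7 = 6, so Monday − 6 = Tuesday.

Tuesday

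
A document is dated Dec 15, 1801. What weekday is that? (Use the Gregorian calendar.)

Doomsday rule: the anchor day for the 1800s is Friday. For year 01: 1÷12 = 0 r 1, and 1÷4 = 0, so 0+1+0 = 1.
Friday + 1 ≡ Saturday — that's 1801's doomsday.
In December the doomsday date is Dec 12.
Dec 15 is 3 days after Dec 12; 3 mod 7 = 3, so Saturday + 3 = Tuesday.

Tuesday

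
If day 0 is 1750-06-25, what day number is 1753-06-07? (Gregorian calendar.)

1078

Jun 25, 1750 → Jun 25, 1751: 365 days.
Jun 25, 1751 → Jun 25, 1752: 366 days (Feb 29, 1752 is in that span).
Jun 25, 1752 → Jul 25, 1752: 30 days (June has 30).
Jul 25, 1752 → Aug 25, 1752: 31 days (July has 31).
Aug 25, 1752 → Sep 25, 1752: 31 days (August has 31).
Sep 25, 1752 → Oct 25, 1752: 30 days (September has 30).
Oct 25, 1752 → Nov 25, 1752: 31 days (October has 31).
Nov 25, 1752 → Dec 25, 1752: 30 days (November has 30).
Dec 25, 1752 → Jan 25, 1753: 31 days (December has 31).
Jan 25, 1753 → Feb 25, 1753: 31 days (January has 31).
Feb 25, 1753 → Mar 25, 1753: 28 days (February has 28).
Mar 25, 1753 → Apr 25, 1753: 31 days (March has 31).
Apr 25, 1753 → May 25, 1753: 30 days (April has 30).
May 25, 1753 → Jun 7, 1753: 13 days.
Total: 1078 days.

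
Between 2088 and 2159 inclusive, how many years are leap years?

Multiples of 4 in [2088,2159]: 18.
Of those, multiples of 100: 1 (not leap unless ÷400).
Multiples of 400: 0.
Leap years = 18 − 1 + 0 = 17.

17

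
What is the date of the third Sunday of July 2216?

July 1, 2216 is a Monday.
The first Sunday is therefore July 7 (6 days later).
The third Sunday is 7 + 2×7 = July 21.

July 21, 2216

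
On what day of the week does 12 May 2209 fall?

Friday

Doomsday rule: the anchor day for the 2200s is Friday. For year 09: 9÷12 = 0 r 9, and 9÷4 = 2, so 0+9+2 = 11.
Friday + 11 ≡ Tuesday — that's 2209's doomsday.
In May the doomsday date is May 9.
May 12 is 3 days after May 9; 3 mod 7 = 3, so Tuesday + 3 = Friday.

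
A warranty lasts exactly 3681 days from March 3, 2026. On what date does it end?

March 31, 2036

+365 (one year) → Mar 3, 2027 (3316 left).
+366 (one year; includes Feb 29, 2028) → Mar 3, 2028 (2950 left).
+365 (one year) → Mar 3, 2029 (2585 left).
+365 (one year) → Mar 3, 2030 (2220 left).
+365 (one year) → Mar 3, 2031 (1855 left).
+366 (one year; includes Feb 29, 2032) → Mar 3, 2032 (1489 left).
+365 (one year) → Mar 3, 2033 (1124 left).
+365 (one year) → Mar 3, 2034 (759 left).
+365 (one year) → Mar 3, 2035 (394 left).
Mar has 31 days: +29 → Apr 1, 2035 (365 left).
Apr has 30 days: +30 → May 1, 2035 (335 left).
May has 31 days: +31 → Jun 1, 2035 (304 left).
Jun has 30 days: +30 → Jul 1, 2035 (274 left).
Jul has 31 days: +31 → Aug 1, 2035 (243 left).
Aug has 31 days: +31 → Sep 1, 2035 (212 left).
Sep has 30 days: +30 → Oct 1, 2035 (182 left).
Oct has 31 days: +31 → Nov 1, 2035 (151 left).
Nov has 30 days: +30 → Dec 1, 2035 (121 left).
Dec has 31 days: +31 → Jan 1, 2036 (90 left).
Jan has 31 days: +31 → Feb 1, 2036 (59 left).
Feb has 29 days: +29 → Mar 1, 2036 (30 left).
+30 → Mar 31, 2036.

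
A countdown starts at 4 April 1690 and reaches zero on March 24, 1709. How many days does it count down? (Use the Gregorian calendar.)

Apr 4, 1690 → Apr 4, 1691: 365 days.
Apr 4, 1691 → Apr 4, 1692: 366 days (Feb 29, 1692 is in that span).
Apr 4, 1692 → Apr 4, 1693: 365 days.
Apr 4, 1693 → Apr 4, 1694: 365 days.
Apr 4, 1694 → Apr 4, 1695: 365 days.
Apr 4, 1695 → Apr 4, 1696: 366 days (Feb 29, 1696 is in that span).
Apr 4, 1696 → Apr 4, 1697: 365 days.
Apr 4, 1697 → Apr 4, 1698: 365 days.
Apr 4, 1698 → Apr 4, 1699: 365 days.
Apr 4, 1699 → Apr 4, 1700: 365 days.
Apr 4, 1700 → Apr 4, 1701: 365 days.
Apr 4, 1701 → Apr 4, 1702: 365 days.
Apr 4, 1702 → Apr 4, 1703: 365 days.
Apr 4, 1703 → Apr 4, 1704: 366 days (Feb 29, 1704 is in that span).
Apr 4, 1704 → Apr 4, 1705: 365 days.
Apr 4, 1705 → Apr 4, 1706: 365 days.
Apr 4, 1706 → Apr 4, 1707: 365 days.
Apr 4, 1707 → Apr 4, 1708: 366 days (Feb 29, 1708 is in that span).
Apr 4, 1708 → May 4, 1708: 30 days (April has 30).
May 4, 1708 → Jun 4, 1708: 31 days (May has 31).
Jun 4, 1708 → Jul 4, 1708: 30 days (June has 30).
Jul 4, 1708 → Aug 4, 1708: 31 days (July has 31).
Aug 4, 1708 → Sep 4, 1708: 31 days (August has 31).
Sep 4, 1708 → Oct 4, 1708: 30 days (September has 30).
Oct 4, 1708 → Nov 4, 1708: 31 days (October has 31).
Nov 4, 1708 → Dec 4, 1708: 30 days (November has 30).
Dec 4, 1708 → Jan 4, 1709: 31 days (December has 31).
Jan 4, 1709 → Feb 4, 1709: 31 days (January has 31).
Feb 4, 1709 → Mar 4, 1709: 28 days (February has 28).
Mar 4, 1709 → Mar 24, 1709: 20 days.
Total: 6928 days.

6928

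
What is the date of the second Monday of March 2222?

March 1, 2222 is a Friday.
The first Monday is therefore March 4 (3 days later).
The second Monday is 4 + 1×7 = March 11.

March 11, 2222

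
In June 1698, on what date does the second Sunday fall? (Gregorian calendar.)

June 8, 1698

June 1, 1698 is a Sunday.
The first Sunday is therefore June 1 (same day).
The second Sunday is 1 + 1×7 = June 8.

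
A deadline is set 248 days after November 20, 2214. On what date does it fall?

July 26, 2215

Nov has 30 days: +11 → Dec 1, 2214 (237 left).
Dec has 31 days: +31 → Jan 1, 2215 (206 left).
Jan has 31 days: +31 → Feb 1, 2215 (175 left).
Feb has 28 days: +28 → Mar 1, 2215 (147 left).
Mar has 31 days: +31 → Apr 1, 2215 (116 left).
Apr has 30 days: +30 → May 1, 2215 (86 left).
May has 31 days: +31 → Jun 1, 2215 (55 left).
Jun has 30 days: +30 → Jul 1, 2215 (25 left).
+25 → Jul 26, 2215.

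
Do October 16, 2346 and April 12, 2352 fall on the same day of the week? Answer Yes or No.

No

From Oct 16, 2346 to Apr 12, 2352 is 2005 days.
2005 mod 7 = 3, so they are different weekdays.
(Oct 16, 2346 is a Wednesday; Apr 12, 2352 is a Saturday.)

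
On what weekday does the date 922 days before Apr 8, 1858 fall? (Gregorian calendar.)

Saturday

First find the weekday of Apr 8, 1858. Doomsday rule: the anchor day for the 1800s is Friday. For year 58: 58÷12 = 4 r 10, and 10÷4 = 2, so 4+10+2 = 16.
Friday + 16 ≡ Sunday — that's 1858's doomsday.
In April the doomsday date is Apr 4.
Apr 8 is 4 days after Apr 4; 4 mod 7 = 4, so Sunday + 4 = Thursday.
922 mod 7 = 5, so 922 days before a Thursday is Thursday − 5 = Saturday.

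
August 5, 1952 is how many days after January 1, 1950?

947

Jan 1, 1950 → Jan 1, 1951: 365 days.
Jan 1, 1951 → Jan 1, 1952: 365 days.
Jan 1, 1952 → Feb 1, 1952: 31 days (January has 31).
Feb 1, 1952 → Mar 1, 1952: 29 days (February has 29).
Mar 1, 1952 → Apr 1, 1952: 31 days (March has 31).
Apr 1, 1952 → May 1, 1952: 30 days (April has 30).
May 1, 1952 → Jun 1, 1952: 31 days (May has 31).
Jun 1, 1952 → Jul 1, 1952: 30 days (June has 30).
Jul 1, 1952 → Aug 1, 1952: 31 days (July has 31).
Aug 1, 1952 → Aug 5, 1952: 4 days.
Total: 947 days.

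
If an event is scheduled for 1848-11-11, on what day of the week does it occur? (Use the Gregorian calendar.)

January 1, 1848 is a Saturday.
Jan 1, 1848 → Feb 1, 1848: 31 days (January has 31).
Feb 1, 1848 → Mar 1, 1848: 29 days (February has 29).
Mar 1, 1848 → Apr 1, 1848: 31 days (March has 31).
Apr 1, 1848 → May 1, 1848: 30 days (April has 30).
May 1, 1848 → Jun 1, 1848: 31 days (May has 31).
Jun 1, 1848 → Jul 1, 1848: 30 days (June has 30).
Jul 1, 1848 → Aug 1, 1848: 31 days (July has 31).
Aug 1, 1848 → Sep 1, 1848: 31 days (August has 31).
Sep 1, 1848 → Oct 1, 1848: 30 days (September has 30).
Oct 1, 1848 → Nov 1, 1848: 31 days (October has 31).
Nov 1, 1848 → Nov 11, 1848: 10 days.
Total: 315 days.
315 mod 7 = 0, so Saturday + 0 = Saturday.

Saturday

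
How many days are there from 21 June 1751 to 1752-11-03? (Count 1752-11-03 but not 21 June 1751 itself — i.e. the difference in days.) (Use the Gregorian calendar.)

501

Jun 21, 1751 → Jun 21, 1752: 366 days (Feb 29, 1752 is in that span).
Jun 21, 1752 → Jul 21, 1752: 30 days (June has 30).
Jul 21, 1752 → Aug 21, 1752: 31 days (July has 31).
Aug 21, 1752 → Sep 21, 1752: 31 days (August has 31).
Sep 21, 1752 → Oct 21, 1752: 30 days (September has 30).
Oct 21, 1752 → Nov 3, 1752: 13 days.
Total: 501 days.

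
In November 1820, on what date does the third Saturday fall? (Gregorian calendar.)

November 18, 1820

November 1, 1820 is a Wednesday.
The first Saturday is therefore November 4 (3 days later).
The third Saturday is 4 + 2×7 = November 18.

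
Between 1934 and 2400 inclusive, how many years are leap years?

Multiples of 4 in [1934,2400]: 117.
Of those, multiples of 100: 5 (not leap unless ÷400).
Multiples of 400: 2.
Leap years = 117 − 5 + 2 = 114.

114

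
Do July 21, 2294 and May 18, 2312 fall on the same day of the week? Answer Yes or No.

Yes

From Jul 21, 2294 to May 18, 2312 is 6510 days.
6510 mod 7 = 0, so they are the same weekday.
(Jul 21, 2294 is a Saturday; May 18, 2312 is a Saturday.)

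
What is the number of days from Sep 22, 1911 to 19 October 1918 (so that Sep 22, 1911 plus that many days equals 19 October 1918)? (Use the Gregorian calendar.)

2584

Sep 22, 1911 → Sep 22, 1912: 366 days (Feb 29, 1912 is in that span).
Sep 22, 1912 → Sep 22, 1913: 365 days.
Sep 22, 1913 → Sep 22, 1914: 365 days.
Sep 22, 1914 → Sep 22, 1915: 365 days.
Sep 22, 1915 → Sep 22, 1916: 366 days (Feb 29, 1916 is in that span).
Sep 22, 1916 → Sep 22, 1917: 365 days.
Sep 22, 1917 → Oct 22, 1917: 30 days (September has 30).
Oct 22, 1917 → Nov 22, 1917: 31 days (October has 31).
Nov 22, 1917 → Dec 22, 1917: 30 days (November has 30).
Dec 22, 1917 → Jan 22, 1918: 31 days (December has 31).
Jan 22, 1918 → Feb 22, 1918: 31 days (January has 31).
Feb 22, 1918 → Mar 22, 1918: 28 days (February has 28).
Mar 22, 1918 → Apr 22, 1918: 31 days (March has 31).
Apr 22, 1918 → May 22, 1918: 30 days (April has 30).
May 22, 1918 → Jun 22, 1918: 31 days (May has 31).
Jun 22, 1918 → Jul 22, 1918: 30 days (June has 30).
Jul 22, 1918 → Aug 22, 1918: 31 days (July has 31).
Aug 22, 1918 → Sep 22, 1918: 31 days (August has 31).
Sep 22, 1918 → Oct 19, 1918: 27 days.
Total: 2584 days.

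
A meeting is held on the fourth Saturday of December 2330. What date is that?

December 27, 2330

December 1, 2330 is a Monday.
The first Saturday is therefore December 6 (5 days later).
The fourth Saturday is 6 + 3×7 = December 27.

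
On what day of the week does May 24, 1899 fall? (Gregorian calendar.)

January 1, 1899 is a Sunday.
Jan 1, 1899 → Feb 1, 1899: 31 days (January has 31).
Feb 1, 1899 → Mar 1, 1899: 28 days (February has 28).
Mar 1, 1899 → Apr 1, 1899: 31 days (March has 31).
Apr 1, 1899 → May 1, 1899: 30 days (April has 30).
May 1, 1899 → May 24, 1899: 23 days.
Total: 143 days.
143 mod 7 = 3, so Sunday + 3 = Wednesday.

Wednesday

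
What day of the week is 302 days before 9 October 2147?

Sunday

Oct 9, 2147 is a Monday.
302 mod 7 = 1, so 302 days before a Monday is Monday − 1 = Sunday.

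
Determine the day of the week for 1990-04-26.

Thursday

January 1, 1990 is a Monday.
Jan 1, 1990 → Feb 1, 1990: 31 days (January has 31).
Feb 1, 1990 → Mar 1, 1990: 28 days (February has 28).
Mar 1, 1990 → Apr 1, 1990: 31 days (March has 31).
Apr 1, 1990 → Apr 26, 1990: 25 days.
Total: 115 days.
115 mod 7 = 3, so Monday + 3 = Thursday.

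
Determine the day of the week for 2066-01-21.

Doomsday rule: the anchor day for the 2000s is Tuesday. For year 66: 66÷12 = 5 r 6, and 6÷4 = 1, so 5+6+1 = 12.
Tuesday + 12 ≡ Sunday — that's 2066's doomsday.
In January the doomsday date is Jan 3 (2066 is not a leap year).
Jan 21 is 18 days after Jan 3; 18 mod 7 = 4, so Sunday + 4 = Thursday.

Thursday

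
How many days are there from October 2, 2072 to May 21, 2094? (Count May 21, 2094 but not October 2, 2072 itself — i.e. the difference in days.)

7901

Oct 2, 2072 → Oct 2, 2073: 365 days.
Oct 2, 2073 → Oct 2, 2074: 365 days.
Oct 2, 2074 → Oct 2, 2075: 365 days.
Oct 2, 2075 → Oct 2, 2076: 366 days (Feb 29, 2076 is in that span).
Oct 2, 2076 → Oct 2, 2077: 365 days.
Oct 2, 2077 → Oct 2, 2078: 365 days.
Oct 2, 2078 → Oct 2, 2079: 365 days.
Oct 2, 2079 → Oct 2, 2080: 366 days (Feb 29, 2080 is in that span).
Oct 2, 2080 → Oct 2, 2081: 365 days.
Oct 2, 2081 → Oct 2, 2082: 365 days.
Oct 2, 2082 → Oct 2, 2083: 365 days.
Oct 2, 2083 → Oct 2, 2084: 366 days (Feb 29, 2084 is in that span).
Oct 2, 2084 → Oct 2, 2085: 365 days.
Oct 2, 2085 → Oct 2, 2086: 365 days.
Oct 2, 2086 → Oct 2, 2087: 365 days.
Oct 2, 2087 → Oct 2, 2088: 366 days (Feb 29, 2088 is in that span).
Oct 2, 2088 → Oct 2, 2089: 365 days.
Oct 2, 2089 → Oct 2, 2090: 365 days.
Oct 2, 2090 → Oct 2, 2091: 365 days.
Oct 2, 2091 → Oct 2, 2092: 366 days (Feb 29, 2092 is in that span).
Oct 2, 2092 → Oct 2, 2093: 365 days.
Oct 2, 2093 → Nov 2, 2093: 31 days (October has 31).
Nov 2, 2093 → Dec 2, 2093: 30 days (November has 30).
Dec 2, 2093 → Jan 2, 2094: 31 days (December has 31).
Jan 2, 2094 → Feb 2, 2094: 31 days (January has 31).
Feb 2, 2094 → Mar 2, 2094: 28 days (February has 28).
Mar 2, 2094 → Apr 2, 2094: 31 days (March has 31).
Apr 2, 2094 → May 2, 2094: 30 days (April has 30).
May 2, 2094 → May 21, 2094: 19 days.
Total: 7901 days.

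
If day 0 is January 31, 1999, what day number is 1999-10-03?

245

Jan 31, 1999 → Feb 28, 1999: 28 days (January has 31).
Feb 28, 1999 → Mar 28, 1999: 28 days (February has 28).
Mar 28, 1999 → Apr 28, 1999: 31 days (March has 31).
Apr 28, 1999 → May 28, 1999: 30 days (April has 30).
May 28, 1999 → Jun 28, 1999: 31 days (May has 31).
Jun 28, 1999 → Jul 28, 1999: 30 days (June has 30).
Jul 28, 1999 → Aug 28, 1999: 31 days (July has 31).
Aug 28, 1999 → Sep 28, 1999: 31 days (August has 31).
Sep 28, 1999 → Oct 3, 1999: 5 days.
Total: 245 days.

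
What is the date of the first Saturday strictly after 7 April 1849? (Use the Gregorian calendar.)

April 14, 1849

Apr 7, 1849 is a Saturday.
From Saturday to the next Saturday is 7 days.
Apr 7, 1849 + 7 = Apr 14, 1849.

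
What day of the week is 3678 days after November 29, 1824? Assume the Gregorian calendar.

Nov 29, 1824 is a Monday.
3678 mod 7 = 3, so 3678 days after a Monday is Monday + 3 = Thursday.

Thursday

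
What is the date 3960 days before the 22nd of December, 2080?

February 18, 2070

−366 (one year; includes Feb 29, 2080) → Dec 22, 2079 (3594 left).
−365 (one year) → Dec 22, 2078 (3229 left).
−365 (one year) → Dec 22, 2077 (2864 left).
−365 (one year) → Dec 22, 2076 (2499 left).
−366 (one year; includes Feb 29, 2076) → Dec 22, 2075 (2133 left).
−365 (one year) → Dec 22, 2074 (1768 left).
−365 (one year) → Dec 22, 2073 (1403 left).
−365 (one year) → Dec 22, 2072 (1038 left).
−366 (one year; includes Feb 29, 2072) → Dec 22, 2071 (672 left).
−365 (one year) → Dec 22, 2070 (307 left).
−22 → Nov 30, 2070 (end of Nov, 30 days; 285 left).
−30 → Oct 31, 2070 (end of Oct, 31 days; 255 left).
−31 → Sep 30, 2070 (end of Sep, 30 days; 224 left).
−30 → Aug 31, 2070 (end of Aug, 31 days; 194 left).
−31 → Jul 31, 2070 (end of Jul, 31 days; 163 left).
−31 → Jun 30, 2070 (end of Jun, 30 days; 132 left).
−30 → May 31, 2070 (end of May, 31 days; 102 left).
−31 → Apr 30, 2070 (end of Apr, 30 days; 71 left).
−30 → Mar 31, 2070 (end of Mar, 31 days; 41 left).
−31 → Feb 28, 2070 (end of Feb, 28 days; 10 left).
−10 → Feb 18, 2070.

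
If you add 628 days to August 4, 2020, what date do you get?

April 24, 2022

+365 (one year) → Aug 4, 2021 (263 left).
Aug has 31 days: +28 → Sep 1, 2021 (235 left).
Sep has 30 days: +30 → Oct 1, 2021 (205 left).
Oct has 31 days: +31 → Nov 1, 2021 (174 left).
Nov has 30 days: +30 → Dec 1, 2021 (144 left).
Dec has 31 days: +31 → Jan 1, 2022 (113 left).
Jan has 31 days: +31 → Feb 1, 2022 (82 left).
Feb has 28 days: +28 → Mar 1, 2022 (54 left).
Mar has 31 days: +31 → Apr 1, 2022 (23 left).
+23 → Apr 24, 2022.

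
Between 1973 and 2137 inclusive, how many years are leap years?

40

Multiples of 4 in [1973,2137]: 41.
Of those, multiples of 100: 2 (not leap unless ÷400).
Multiples of 400: 1.
Leap years = 41 − 2 + 1 = 40.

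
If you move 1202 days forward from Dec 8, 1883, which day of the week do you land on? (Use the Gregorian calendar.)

Thursday

Dec 8, 1883 is a Saturday.
1202 mod 7 = 5, so 1202 days after a Saturday is Saturday + 5 = Thursday.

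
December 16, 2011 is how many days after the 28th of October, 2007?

1510

Oct 28, 2007 → Oct 28, 2008: 366 days (Feb 29, 2008 is in that span).
Oct 28, 2008 → Oct 28, 2009: 365 days.
Oct 28, 2009 → Oct 28, 2010: 365 days.
Oct 28, 2010 → Oct 28, 2011: 365 days.
Oct 28, 2011 → Nov 28, 2011: 31 days (October has 31).
Nov 28, 2011 → Dec 16, 2011: 18 days.
Total: 1510 days.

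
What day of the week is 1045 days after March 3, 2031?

First find the weekday of Mar 3, 2031. Doomsday rule: the anchor day for the 2000s is Tuesday. For year 31: 31÷12 = 2 r 7, and 7÷4 = 1, so 2+7+1 = 10.
Tuesday + 10 ≡ Friday — that's 2031's doomsday.
In March the doomsday date is Mar 14.
Mar 3 is 11 days before Mar 14; 11 mod 7 = 4, so Friday − 4 = Monday.
1045 mod 7 = 2, so 1045 days after a Monday is Monday + 2 = Wednesday.

Wednesday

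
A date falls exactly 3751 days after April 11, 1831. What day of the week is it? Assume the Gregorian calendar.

First find the weekday of Apr 11, 1831. Doomsday rule: the anchor day for the 1800s is Friday. For year 31: 31÷12 = 2 r 7, and 7÷4 = 1, so 2+7+1 = 10.
Friday + 10 ≡ Monday — that's 1831's doomsday.
In April the doomsday date is Apr 4.
Apr 11 is 7 days after Apr 4; 7 mod 7 = 0, so Monday + 0 = Monday.
3751 mod 7 = 6, so 3751 days after a Monday is Monday + 6 = Sunday.

Sunday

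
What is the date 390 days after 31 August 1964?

September 25, 1965

Aug has 31 days: +1 → Sep 1, 1964 (389 left).
Sep has 30 days: +30 → Oct 1, 1964 (359 left).
Oct has 31 days: +31 → Nov 1, 1964 (328 left).
Nov has 30 days: +30 → Dec 1, 1964 (298 left).
Dec has 31 days: +31 → Jan 1, 1965 (267 left).
Jan has 31 days: +31 → Feb 1, 1965 (236 left).
Feb has 28 days: +28 → Mar 1, 1965 (208 left).
Mar has 31 days: +31 → Apr 1, 1965 (177 left).
Apr has 30 days: +30 → May 1, 1965 (147 left).
May has 31 days: +31 → Jun 1, 1965 (116 left).
Jun has 30 days: +30 → Jul 1, 1965 (86 left).
Jul has 31 days: +31 → Aug 1, 1965 (55 left).
Aug has 31 days: +31 → Sep 1, 1965 (24 left).
+24 → Sep 25, 1965.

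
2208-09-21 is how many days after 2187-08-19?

Aug 19, 2187 → Aug 19, 2188: 366 days (Feb 29, 2188 is in that span).
Aug 19, 2188 → Aug 19, 2189: 365 days.
Aug 19, 2189 → Aug 19, 2190: 365 days.
Aug 19, 2190 → Aug 19, 2191: 365 days.
Aug 19, 2191 → Aug 19, 2192: 366 days (Feb 29, 2192 is in that span).
Aug 19, 2192 → Aug 19, 2193: 365 days.
Aug 19, 2193 → Aug 19, 2194: 365 days.
Aug 19, 2194 → Aug 19, 2195: 365 days.
Aug 19, 2195 → Aug 19, 2196: 366 days (Feb 29, 2196 is in that span).
Aug 19, 2196 → Aug 19, 2197: 365 days.
Aug 19, 2197 → Aug 19, 2198: 365 days.
Aug 19, 2198 → Aug 19, 2199: 365 days.
Aug 19, 2199 → Aug 19, 2200: 365 days.
Aug 19, 2200 → Aug 19, 2201: 365 days.
Aug 19, 2201 → Aug 19, 2202: 365 days.
Aug 19, 2202 → Aug 19, 2203: 365 days.
Aug 19, 2203 → Aug 19, 2204: 366 days (Feb 29, 2204 is in that span).
Aug 19, 2204 → Aug 19, 2205: 365 days.
Aug 19, 2205 → Aug 19, 2206: 365 days.
Aug 19, 2206 → Aug 19, 2207: 365 days.
Aug 19, 2207 → Sep 19, 2207: 31 days (August has 31).
Sep 19, 2207 → Oct 19, 2207: 30 days (September has 30).
Oct 19, 2207 → Nov 19, 2207: 31 days (October has 31).
Nov 19, 2207 → Dec 19, 2207: 30 days (November has 30).
Dec 19, 2207 → Jan 19, 2208: 31 days (December has 31).
Jan 19, 2208 → Feb 19, 2208: 31 days (January has 31).
Feb 19, 2208 → Mar 19, 2208: 29 days (February has 29).
Mar 19, 2208 → Apr 19, 2208: 31 days (March has 31).
Apr 19, 2208 → May 19, 2208: 30 days (April has 30).
May 19, 2208 → Jun 19, 2208: 31 days (May has 31).
Jun 19, 2208 → Jul 19, 2208: 30 days (June has 30).
Jul 19, 2208 → Aug 19, 2208: 31 days (July has 31).
Aug 19, 2208 → Sep 19, 2208: 31 days (August has 31).
Sep 19, 2208 → Sep 21, 2208: 2 days.
Total: 7703 days.

7703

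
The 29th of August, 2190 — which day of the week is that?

Sunday

Doomsday rule: the anchor day for the 2100s is Sunday. For year 90: 90÷12 = 7 r 6, and 6÷4 = 1, so 7+6+1 = 14.
Sunday + 14 ≡ Sunday — that's 2190's doomsday.
In August the doomsday date is Aug 8.
Aug 29 is 21 days after Aug 8; 21 mod 7 = 0, so Sunday + 0 = Sunday.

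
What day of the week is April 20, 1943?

Doomsday rule: the anchor day for the 1900s is Wednesday. For year 43: 43÷12 = 3 r 7, and 7÷4 = 1, so 3+7+1 = 11.
Wednesday + 11 ≡ Sunday — that's 1943's doomsday.
In April the doomsday date is Apr 4.
Apr 20 is 16 days after Apr 4; 16 mod 7 = 2, so Sunday + 2 = Tuesday.

Tuesday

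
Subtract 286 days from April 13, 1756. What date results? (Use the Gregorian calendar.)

July 2, 1755

−13 → Mar 31, 1756 (end of Mar, 31 days; 273 left).
−31 → Feb 29, 1756 (end of Feb, 29 days; 242 left).
−29 → Jan 31, 1756 (end of Jan, 31 days; 213 left).
−31 → Dec 31, 1755 (end of Dec, 31 days; 182 left).
−31 → Nov 30, 1755 (end of Nov, 30 days; 151 left).
−30 → Oct 31, 1755 (end of Oct, 31 days; 121 left).
−31 → Sep 30, 1755 (end of Sep, 30 days; 90 left).
−30 → Aug 31, 1755 (end of Aug, 31 days; 60 left).
−31 → Jul 31, 1755 (end of Jul, 31 days; 29 left).
−29 → Jul 2, 1755.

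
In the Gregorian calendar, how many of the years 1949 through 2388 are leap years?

Multiples of 4 in [1949,2388]: 110.
Of those, multiples of 100: 4 (not leap unless ÷400).
Multiples of 400: 1.
Leap years = 110 − 4 + 1 = 107.

107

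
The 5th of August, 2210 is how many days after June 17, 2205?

1875

Jun 17, 2205 → Jun 17, 2206: 365 days.
Jun 17, 2206 → Jun 17, 2207: 365 days.
Jun 17, 2207 → Jun 17, 2208: 366 days (Feb 29, 2208 is in that span).
Jun 17, 2208 → Jun 17, 2209: 365 days.
Jun 17, 2209 → Jun 17, 2210: 365 days.
Jun 17, 2210 → Jul 17, 2210: 30 days (June has 30).
Jul 17, 2210 → Aug 5, 2210: 19 days.
Total: 1875 days.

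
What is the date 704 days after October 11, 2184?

+365 (one year) → Oct 11, 2185 (339 left).
Oct has 31 days: +21 → Nov 1, 2185 (318 left).
Nov has 30 days: +30 → Dec 1, 2185 (288 left).
Dec has 31 days: +31 → Jan 1, 2186 (257 left).
Jan has 31 days: +31 → Feb 1, 2186 (226 left).
Feb has 28 days: +28 → Mar 1, 2186 (198 left).
Mar has 31 days: +31 → Apr 1, 2186 (167 left).
Apr has 30 days: +30 → May 1, 2186 (137 left).
May has 31 days: +31 → Jun 1, 2186 (106 left).
Jun has 30 days: +30 → Jul 1, 2186 (76 left).
Jul has 31 days: +31 → Aug 1, 2186 (45 left).
Aug has 31 days: +31 → Sep 1, 2186 (14 left).
+14 → Sep 15, 2186.

September 15, 2186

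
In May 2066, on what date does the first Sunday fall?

May 1, 2066 is a Saturday.
The first Sunday is therefore May 2 (1 days later).

May 2, 2066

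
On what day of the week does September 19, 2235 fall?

Doomsday rule: the anchor day for the 2200s is Friday. For year 35: 35÷12 = 2 r 11, and 11÷4 = 2, so 2+11+2 = 15.
Friday + 15 ≡ Saturday — that's 2235's doomsday.
In September the doomsday date is Sep 5.
Sep 19 is 14 days after Sep 5; 14 mod 7 = 0, so Saturday + 0 = Saturday.

Saturday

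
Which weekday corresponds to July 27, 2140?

Wednesday

January 1, 2140 is a Friday.
Jan 1, 2140 → Feb 1, 2140: 31 days (January has 31).
Feb 1, 2140 → Mar 1, 2140: 29 days (February has 29).
Mar 1, 2140 → Apr 1, 2140: 31 days (March has 31).
Apr 1, 2140 → May 1, 2140: 30 days (April has 30).
May 1, 2140 → Jun 1, 2140: 31 days (May has 31).
Jun 1, 2140 → Jul 1, 2140: 30 days (June has 30).
Jul 1, 2140 → Jul 27, 2140: 26 days.
Total: 208 days.
208 mod 7 = 5, so Friday + 5 = Wednesday.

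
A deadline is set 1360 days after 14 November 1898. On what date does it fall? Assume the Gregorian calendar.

August 6, 1902

+365 (one year) → Nov 14, 1899 (995 left).
+365 (one year) → Nov 14, 1900 (630 left).
+365 (one year) → Nov 14, 1901 (265 left).
Nov has 30 days: +17 → Dec 1, 1901 (248 left).
Dec has 31 days: +31 → Jan 1, 1902 (217 left).
Jan has 31 days: +31 → Feb 1, 1902 (186 left).
Feb has 28 days: +28 → Mar 1, 1902 (158 left).
Mar has 31 days: +31 → Apr 1, 1902 (127 left).
Apr has 30 days: +30 → May 1, 1902 (97 left).
May has 31 days: +31 → Jun 1, 1902 (66 left).
Jun has 30 days: +30 → Jul 1, 1902 (36 left).
Jul has 31 days: +31 → Aug 1, 1902 (5 left).
+5 → Aug 6, 1902.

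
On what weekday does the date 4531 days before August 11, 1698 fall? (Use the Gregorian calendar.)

First find the weekday of Aug 11, 1698. Doomsday rule: the anchor day for the 1600s is Tuesday. For year 98: 98÷12 = 8 r 2, and 2÷4 = 0, so 8+2+0 = 10.
Tuesday + 10 ≡ Friday — that's 1698's doomsday.
In August the doomsday date is Aug 8.
Aug 11 is 3 days after Aug 8; 3 mod 7 = 3, so Friday + 3 = Monday.
4531 mod 7 = 2, so 4531 days before a Monday is Monday − 2 = Saturday.

Saturday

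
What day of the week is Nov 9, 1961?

January 1, 1961 is a Sunday.
Jan 1, 1961 → Feb 1, 1961: 31 days (January has 31).
Feb 1, 1961 → Mar 1, 1961: 28 days (February has 28).
Mar 1, 1961 → Apr 1, 1961: 31 days (March has 31).
Apr 1, 1961 → May 1, 1961: 30 days (April has 30).
May 1, 1961 → Jun 1, 1961: 31 days (May has 31).
Jun 1, 1961 → Jul 1, 1961: 30 days (June has 30).
Jul 1, 1961 → Aug 1, 1961: 31 days (July has 31).
Aug 1, 1961 → Sep 1, 1961: 31 days (August has 31).
Sep 1, 1961 → Oct 1, 1961: 30 days (September has 30).
Oct 1, 1961 → Nov 1, 1961: 31 days (October has 31).
Nov 1, 1961 → Nov 9, 1961: 8 days.
Total: 312 days.
312 mod 7 = 4, so Sunday + 4 = Thursday.

Thursday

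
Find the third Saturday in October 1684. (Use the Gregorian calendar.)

October 1, 1684 is a Sunday.
The first Saturday is therefore October 7 (6 days later).
The third Saturday is 7 + 2×7 = October 21.

October 21, 1684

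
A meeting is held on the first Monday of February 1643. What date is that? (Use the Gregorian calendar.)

February 1, 1643 is a Sunday.
The first Monday is therefore February 2 (1 days later).

February 2, 1643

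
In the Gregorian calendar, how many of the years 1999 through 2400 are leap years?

98

Multiples of 4 in [1999,2400]: 101.
Of those, multiples of 100: 5 (not leap unless ÷400).
Multiples of 400: 2.
Leap years = 101 − 5 + 2 = 98.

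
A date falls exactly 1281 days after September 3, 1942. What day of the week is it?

Sep 3, 1942 is a Thursday.
1281 mod 7 = 0, so 1281 days after a Thursday is Thursday + 0 = Thursday.

Thursday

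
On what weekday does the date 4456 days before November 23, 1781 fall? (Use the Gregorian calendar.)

First find the weekday of Nov 23, 1781. Doomsday rule: the anchor day for the 1700s is Sunday. For year 81: 81÷12 = 6 r 9, and 9÷4 = 2, so 6+9+2 = 17.
Sunday + 17 ≡ Wednesday — that's 1781's doomsday.
In November the doomsday date is Nov 7.
Nov 23 is 16 days after Nov 7; 16 mod 7 = 2, so Wednesday + 2 = Friday.
4456 mod 7 = 4, so 4456 days before a Friday is Friday − 4 = Monday.

Monday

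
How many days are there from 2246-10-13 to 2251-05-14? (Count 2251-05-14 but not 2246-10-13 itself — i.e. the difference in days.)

Oct 13, 2246 → Oct 13, 2247: 365 days.
Oct 13, 2247 → Oct 13, 2248: 366 days (Feb 29, 2248 is in that span).
Oct 13, 2248 → Oct 13, 2249: 365 days.
Oct 13, 2249 → Oct 13, 2250: 365 days.
Oct 13, 2250 → Nov 13, 2250: 31 days (October has 31).
Nov 13, 2250 → Dec 13, 2250: 30 days (November has 30).
Dec 13, 2250 → Jan 13, 2251: 31 days (December has 31).
Jan 13, 2251 → Feb 13, 2251: 31 days (January has 31).
Feb 13, 2251 → Mar 13, 2251: 28 days (February has 28).
Mar 13, 2251 → Apr 13, 2251: 31 days (March has 31).
Apr 13, 2251 → May 13, 2251: 30 days (April has 30).
May 13, 2251 → May 14, 2251: 1 days.
Total: 1674 days.

1674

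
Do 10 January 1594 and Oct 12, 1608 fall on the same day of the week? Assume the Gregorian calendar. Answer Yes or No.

No

From Jan 10, 1594 to Oct 12, 1608 is 5389 days.
5389 mod 7 = 6, so they are different weekdays.
(Jan 10, 1594 is a Monday; Oct 12, 1608 is a Sunday.)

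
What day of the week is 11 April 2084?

January 1, 2084 is a Saturday.
Jan 1, 2084 → Feb 1, 2084: 31 days (January has 31).
Feb 1, 2084 → Mar 1, 2084: 29 days (February has 29).
Mar 1, 2084 → Apr 1, 2084: 31 days (March has 31).
Apr 1, 2084 → Apr 11, 2084: 10 days.
Total: 101 days.
101 mod 7 = 3, so Saturday + 3 = Tuesday.

Tuesday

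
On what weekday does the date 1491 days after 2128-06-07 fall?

Monday

Jun 7, 2128 is a Monday.
1491 mod 7 = 0, so 1491 days after a Monday is Monday + 0 = Monday.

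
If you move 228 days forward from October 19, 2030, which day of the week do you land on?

Wednesday

Oct 19, 2030 is a Saturday.
228 mod 7 = 4, so 228 days after a Saturday is Saturday + 4 = Wednesday.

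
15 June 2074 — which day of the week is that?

Friday

Doomsday rule: the anchor day for the 2000s is Tuesday. For year 74: 74÷12 = 6 r 2, and 2÷4 = 0, so 6+2+0 = 8.
Tuesday + 8 ≡ Wednesday — that's 2074's doomsday.
In June the doomsday date is Jun 6.
Jun 15 is 9 days after Jun 6; 9 mod 7 = 2, so Wednesday + 2 = Friday.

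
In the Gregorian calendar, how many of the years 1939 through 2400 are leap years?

Multiples of 4 in [1939,2400]: 116.
Of those, multiples of 100: 5 (not leap unless ÷400).
Multiples of 400: 2.
Leap years = 116 − 5 + 2 = 113.

113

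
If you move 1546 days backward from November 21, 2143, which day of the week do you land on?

Friday

Nov 21, 2143 is a Thursday.
1546 mod 7 = 6, so 1546 days before a Thursday is Thursday − 6 = Friday.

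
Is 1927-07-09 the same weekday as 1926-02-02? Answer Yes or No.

From Feb 2, 1926 to Jul 9, 1927 is 522 days.
522 mod 7 = 4, so they are different weekdays.
(Feb 2, 1926 is a Tuesday; Jul 9, 1927 is a Saturday.)

No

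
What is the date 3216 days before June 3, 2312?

August 14, 2303

−366 (one year; includes Feb 29, 2312) → Jun 3, 2311 (2850 left).
−365 (one year) → Jun 3, 2310 (2485 left).
−365 (one year) → Jun 3, 2309 (2120 left).
−365 (one year) → Jun 3, 2308 (1755 left).
−366 (one year; includes Feb 29, 2308) → Jun 3, 2307 (1389 left).
−365 (one year) → Jun 3, 2306 (1024 left).
−365 (one year) → Jun 3, 2305 (659 left).
−365 (one year) → Jun 3, 2304 (294 left).
−3 → May 31, 2304 (end of May, 31 days; 291 left).
−31 → Apr 30, 2304 (end of Apr, 30 days; 260 left).
−30 → Mar 31, 2304 (end of Mar, 31 days; 230 left).
−31 → Feb 29, 2304 (end of Feb, 29 days; 199 left).
−29 → Jan 31, 2304 (end of Jan, 31 days; 170 left).
−31 → Dec 31, 2303 (end of Dec, 31 days; 139 left).
−31 → Nov 30, 2303 (end of Nov, 30 days; 108 left).
−30 → Oct 31, 2303 (end of Oct, 31 days; 78 left).
−31 → Sep 30, 2303 (end of Sep, 30 days; 47 left).
−30 → Aug 31, 2303 (end of Aug, 31 days; 17 left).
−17 → Aug 14, 2303.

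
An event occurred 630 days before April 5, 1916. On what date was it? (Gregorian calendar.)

−366 (one year; includes Feb 29, 1916) → Apr 5, 1915 (264 left).
−5 → Mar 31, 1915 (end of Mar, 31 days; 259 left).
−31 → Feb 28, 1915 (end of Feb, 28 days; 228 left).
−28 → Jan 31, 1915 (end of Jan, 31 days; 200 left).
−31 → Dec 31, 1914 (end of Dec, 31 days; 169 left).
−31 → Nov 30, 1914 (end of Nov, 30 days; 138 left).
−30 → Oct 31, 1914 (end of Oct, 31 days; 108 left).
−31 → Sep 30, 1914 (end of Sep, 30 days; 77 left).
−30 → Aug 31, 1914 (end of Aug, 31 days; 47 left).
−31 → Jul 31, 1914 (end of Jul, 31 days; 16 left).
−16 → Jul 15, 1914.

July 15, 1914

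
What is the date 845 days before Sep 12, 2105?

−365 (one year) → Sep 12, 2104 (480 left).
−366 (one year; includes Feb 29, 2104) → Sep 12, 2103 (114 left).
−12 → Aug 31, 2103 (end of Aug, 31 days; 102 left).
−31 → Jul 31, 2103 (end of Jul, 31 days; 71 left).
−31 → Jun 30, 2103 (end of Jun, 30 days; 40 left).
−30 → May 31, 2103 (end of May, 31 days; 10 left).
−10 → May 21, 2103.

May 21, 2103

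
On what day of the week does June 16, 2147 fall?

Friday

January 1, 2147 is a Sunday.
Jan 1, 2147 → Feb 1, 2147: 31 days (January has 31).
Feb 1, 2147 → Mar 1, 2147: 28 days (February has 28).
Mar 1, 2147 → Apr 1, 2147: 31 days (March has 31).
Apr 1, 2147 → May 1, 2147: 30 days (April has 30).
May 1, 2147 → Jun 1, 2147: 31 days (May has 31).
Jun 1, 2147 → Jun 16, 2147: 15 days.
Total: 166 days.
166 mod 7 = 5, so Sunday + 5 = Friday.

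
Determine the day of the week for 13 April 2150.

Doomsday rule: the anchor day for the 2100s is Sunday. For year 50: 50÷12 = 4 r 2, and 2÷4 = 0, so 4+2+0 = 6.
Sunday + 6 ≡ Saturday — that's 2150's doomsday.
In April the doomsday date is Apr 4.
Apr 13 is 9 days after Apr 4; 9 mod 7 = 2, so Saturday + 2 = Monday.

Monday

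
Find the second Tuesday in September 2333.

September 12, 2333

September 1, 2333 is a Friday.
The first Tuesday is therefore September 5 (4 days later).
The second Tuesday is 5 + 1×7 = September 12.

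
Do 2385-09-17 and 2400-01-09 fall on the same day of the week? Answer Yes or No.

No

From Sep 17, 2385 to Jan 9, 2400 is 5227 days.
5227 mod 7 = 5, so they are different weekdays.
(Sep 17, 2385 is a Tuesday; Jan 9, 2400 is a Sunday.)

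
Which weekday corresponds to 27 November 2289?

Wednesday

Doomsday rule: the anchor day for the 2200s is Friday. For year 89: 89÷12 = 7 r 5, and 5÷4 = 1, so 7+5+1 = 13.
Friday + 13 ≡ Thursday — that's 2289's doomsday.
In November the doomsday date is Nov 7.
Nov 27 is 20 days after Nov 7; 20 mod 7 = 6, so Thursday + 6 = Wednesday.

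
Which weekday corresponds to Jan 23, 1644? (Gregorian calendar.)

Saturday

Doomsday rule: the anchor day for the 1600s is Tuesday. For year 44: 44÷12 = 3 r 8, and 8÷4 = 2, so 3+8+2 = 13.
Tuesday + 13 ≡ Monday — that's 1644's doomsday.
In January the doomsday date is Jan 4 (1644 is a leap year (divisible by 4)).
Jan 23 is 19 days after Jan 4; 19 mod 7 = 5, so Monday + 5 = Saturday.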